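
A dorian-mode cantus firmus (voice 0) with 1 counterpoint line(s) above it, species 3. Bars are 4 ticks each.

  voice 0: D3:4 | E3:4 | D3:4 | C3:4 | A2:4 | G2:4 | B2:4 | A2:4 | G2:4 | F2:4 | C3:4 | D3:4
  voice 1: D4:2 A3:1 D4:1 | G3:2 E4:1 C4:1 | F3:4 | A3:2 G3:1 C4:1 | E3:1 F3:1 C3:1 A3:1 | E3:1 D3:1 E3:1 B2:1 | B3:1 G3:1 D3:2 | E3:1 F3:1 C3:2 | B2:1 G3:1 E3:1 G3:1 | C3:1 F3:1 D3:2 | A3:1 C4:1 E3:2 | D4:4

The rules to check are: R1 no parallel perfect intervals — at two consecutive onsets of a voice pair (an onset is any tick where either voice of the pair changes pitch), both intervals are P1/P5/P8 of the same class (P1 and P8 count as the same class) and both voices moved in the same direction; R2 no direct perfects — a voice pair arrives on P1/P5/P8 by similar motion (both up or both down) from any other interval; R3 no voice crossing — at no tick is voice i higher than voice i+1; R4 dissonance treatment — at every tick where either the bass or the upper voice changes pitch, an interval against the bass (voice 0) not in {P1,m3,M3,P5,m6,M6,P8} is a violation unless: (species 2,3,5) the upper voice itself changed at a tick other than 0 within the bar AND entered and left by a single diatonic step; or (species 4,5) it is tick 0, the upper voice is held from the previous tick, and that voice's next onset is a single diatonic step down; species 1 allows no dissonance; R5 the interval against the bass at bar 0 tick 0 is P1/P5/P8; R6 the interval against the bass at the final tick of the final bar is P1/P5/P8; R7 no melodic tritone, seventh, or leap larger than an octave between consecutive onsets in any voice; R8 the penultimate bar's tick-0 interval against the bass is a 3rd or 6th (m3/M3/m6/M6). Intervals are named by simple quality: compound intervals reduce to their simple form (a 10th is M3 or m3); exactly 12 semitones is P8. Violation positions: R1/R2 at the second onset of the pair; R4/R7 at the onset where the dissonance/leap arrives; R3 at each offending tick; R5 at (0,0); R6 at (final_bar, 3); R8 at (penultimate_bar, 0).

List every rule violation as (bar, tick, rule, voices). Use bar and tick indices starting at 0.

bar 0: v0=D3 v1=D4 downbeat P8
bar 1: v0=E3 v1=G3 downbeat m3
bar 2: v0=D3 v1=F3 downbeat m3
bar 3: v0=C3 v1=A3 downbeat M6
bar 4: v0=A2 v1=E3 downbeat P5
bar 5: v0=G2 v1=E3 downbeat M6
bar 6: v0=B2 v1=B3 downbeat P8
bar 7: v0=A2 v1=E3 downbeat P5
bar 8: v0=G2 v1=B2 downbeat M3
bar 9: v0=F2 v1=C3 downbeat P5
bar 10: v0=C3 v1=A3 downbeat M6
bar 11: v0=D3 v1=D4 downbeat P8
  -> R2 @ bar 4 tick 0 v(0, 1): C3/C4 P8 -> A2/E3 P5 similar
  -> R2 @ bar 6 tick 0 v(0, 1): G2/B2 M3 -> B2/B3 P8 similar
  -> R2 @ bar 9 tick 0 v(0, 1): G2/G3 P8 -> F2/C3 P5 similar
  -> R2 @ bar 11 tick 0 v(0, 1): C3/E3 M3 -> D3/D4 P8 similar
  -> R7 @ bar 11 tick 0 v(1,): E3->D4 leap 10st

(4, 0, R2, (0, 1))
(6, 0, R2, (0, 1))
(9, 0, R2, (0, 1))
(11, 0, R2, (0, 1))
(11, 0, R7, (1,))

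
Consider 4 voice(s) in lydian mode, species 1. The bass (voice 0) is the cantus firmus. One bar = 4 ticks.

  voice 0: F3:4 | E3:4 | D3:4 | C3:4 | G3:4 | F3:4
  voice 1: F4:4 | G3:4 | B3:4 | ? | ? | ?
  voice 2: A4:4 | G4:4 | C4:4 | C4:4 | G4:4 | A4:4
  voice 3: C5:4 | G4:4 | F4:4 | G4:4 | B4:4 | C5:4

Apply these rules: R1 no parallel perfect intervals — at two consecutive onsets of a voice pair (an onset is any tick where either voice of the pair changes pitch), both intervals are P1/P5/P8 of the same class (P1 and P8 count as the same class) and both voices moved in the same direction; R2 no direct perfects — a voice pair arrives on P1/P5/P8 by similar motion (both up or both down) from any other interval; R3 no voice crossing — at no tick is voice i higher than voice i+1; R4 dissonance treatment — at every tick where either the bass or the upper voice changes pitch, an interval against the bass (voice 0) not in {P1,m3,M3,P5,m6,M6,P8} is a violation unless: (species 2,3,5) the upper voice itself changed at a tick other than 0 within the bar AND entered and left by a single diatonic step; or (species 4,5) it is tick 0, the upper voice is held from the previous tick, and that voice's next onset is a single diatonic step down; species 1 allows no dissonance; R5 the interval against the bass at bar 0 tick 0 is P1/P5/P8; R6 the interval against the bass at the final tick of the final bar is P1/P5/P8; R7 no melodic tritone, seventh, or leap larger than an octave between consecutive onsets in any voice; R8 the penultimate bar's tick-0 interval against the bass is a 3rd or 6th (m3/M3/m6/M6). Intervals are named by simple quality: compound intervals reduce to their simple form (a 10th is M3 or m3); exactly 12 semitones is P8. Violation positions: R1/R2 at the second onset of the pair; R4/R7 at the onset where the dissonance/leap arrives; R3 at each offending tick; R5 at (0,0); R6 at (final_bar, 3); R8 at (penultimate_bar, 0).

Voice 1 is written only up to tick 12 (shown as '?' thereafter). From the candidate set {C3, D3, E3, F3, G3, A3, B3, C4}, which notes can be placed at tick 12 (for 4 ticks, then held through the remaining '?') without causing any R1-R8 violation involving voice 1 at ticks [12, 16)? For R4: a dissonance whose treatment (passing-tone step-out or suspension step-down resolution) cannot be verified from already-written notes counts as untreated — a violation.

{A3, E3}

C3: violates R2,R7
D3: violates R4
E3: legal
F3: violates R4,R7
G3: violates R2
A3: legal
B3: violates R4
C4: violates R2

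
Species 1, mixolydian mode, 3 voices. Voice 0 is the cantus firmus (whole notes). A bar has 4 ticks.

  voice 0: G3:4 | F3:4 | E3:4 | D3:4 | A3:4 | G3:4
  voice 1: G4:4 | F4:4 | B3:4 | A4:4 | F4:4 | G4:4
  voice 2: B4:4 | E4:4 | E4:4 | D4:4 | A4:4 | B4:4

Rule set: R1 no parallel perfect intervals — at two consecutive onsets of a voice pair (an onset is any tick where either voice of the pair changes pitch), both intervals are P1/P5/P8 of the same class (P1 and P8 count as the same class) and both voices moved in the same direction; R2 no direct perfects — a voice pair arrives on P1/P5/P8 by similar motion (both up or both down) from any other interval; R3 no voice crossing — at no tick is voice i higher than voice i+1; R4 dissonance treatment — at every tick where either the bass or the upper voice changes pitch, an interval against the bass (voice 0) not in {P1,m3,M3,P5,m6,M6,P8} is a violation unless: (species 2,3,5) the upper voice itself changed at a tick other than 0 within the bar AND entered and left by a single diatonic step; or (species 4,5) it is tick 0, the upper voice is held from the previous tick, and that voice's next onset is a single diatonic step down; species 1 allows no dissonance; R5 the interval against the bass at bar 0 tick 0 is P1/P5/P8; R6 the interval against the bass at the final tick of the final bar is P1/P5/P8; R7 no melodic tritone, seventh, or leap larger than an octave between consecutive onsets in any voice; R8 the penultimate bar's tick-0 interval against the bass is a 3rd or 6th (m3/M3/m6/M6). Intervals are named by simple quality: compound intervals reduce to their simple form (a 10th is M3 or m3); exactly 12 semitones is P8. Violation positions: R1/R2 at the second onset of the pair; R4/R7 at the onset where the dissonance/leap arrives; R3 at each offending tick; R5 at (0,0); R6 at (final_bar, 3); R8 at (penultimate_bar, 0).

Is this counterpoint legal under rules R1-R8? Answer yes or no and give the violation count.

No (18 violations)

bar 0: v0=G3 v1=G4 v2=B4 (M3)
bar 1: v0=F3 v1=F4 v2=E4 (M7)
bar 2: v0=E3 v1=B3 v2=E4 (P8)
bar 3: v0=D3 v1=A4 v2=D4 (P8)
bar 4: v0=A3 v1=F4 v2=A4 (P8)
bar 5: v0=G3 v1=G4 v2=B4 (M3)
  R5 @ bar0.0: opens on M3
  R1 @ bar1.0: G3/G4 P8 -> F3/F4 P8 similar
  R3 @ bar1.0: F4 above E4
  R4 @ bar1.0: F3/E4 M7 untreated
  R3 @ bar1.1: F4 above E4
  R3 @ bar1.2: F4 above E4
  R3 @ bar1.3: F4 above E4
  R2 @ bar2.0: F3/F4 P8 -> E3/B3 P5 similar
  R7 @ bar2.0: F4->B3 leap 6st
  R1 @ bar3.0: E3/E4 P8 -> D3/D4 P8 similar
  R3 @ bar3.0: A4 above D4
  R7 @ bar3.0: B3->A4 leap 10st
  R3 @ bar3.1: A4 above D4
  R3 @ bar3.2: A4 above D4
  R3 @ bar3.3: A4 above D4
  R1 @ bar4.0: D3/D4 P8 -> A3/A4 P8 similar
  R8 @ bar4.0: penult P8 not 3rd/6th
  R6 @ bar5.3: closes on M3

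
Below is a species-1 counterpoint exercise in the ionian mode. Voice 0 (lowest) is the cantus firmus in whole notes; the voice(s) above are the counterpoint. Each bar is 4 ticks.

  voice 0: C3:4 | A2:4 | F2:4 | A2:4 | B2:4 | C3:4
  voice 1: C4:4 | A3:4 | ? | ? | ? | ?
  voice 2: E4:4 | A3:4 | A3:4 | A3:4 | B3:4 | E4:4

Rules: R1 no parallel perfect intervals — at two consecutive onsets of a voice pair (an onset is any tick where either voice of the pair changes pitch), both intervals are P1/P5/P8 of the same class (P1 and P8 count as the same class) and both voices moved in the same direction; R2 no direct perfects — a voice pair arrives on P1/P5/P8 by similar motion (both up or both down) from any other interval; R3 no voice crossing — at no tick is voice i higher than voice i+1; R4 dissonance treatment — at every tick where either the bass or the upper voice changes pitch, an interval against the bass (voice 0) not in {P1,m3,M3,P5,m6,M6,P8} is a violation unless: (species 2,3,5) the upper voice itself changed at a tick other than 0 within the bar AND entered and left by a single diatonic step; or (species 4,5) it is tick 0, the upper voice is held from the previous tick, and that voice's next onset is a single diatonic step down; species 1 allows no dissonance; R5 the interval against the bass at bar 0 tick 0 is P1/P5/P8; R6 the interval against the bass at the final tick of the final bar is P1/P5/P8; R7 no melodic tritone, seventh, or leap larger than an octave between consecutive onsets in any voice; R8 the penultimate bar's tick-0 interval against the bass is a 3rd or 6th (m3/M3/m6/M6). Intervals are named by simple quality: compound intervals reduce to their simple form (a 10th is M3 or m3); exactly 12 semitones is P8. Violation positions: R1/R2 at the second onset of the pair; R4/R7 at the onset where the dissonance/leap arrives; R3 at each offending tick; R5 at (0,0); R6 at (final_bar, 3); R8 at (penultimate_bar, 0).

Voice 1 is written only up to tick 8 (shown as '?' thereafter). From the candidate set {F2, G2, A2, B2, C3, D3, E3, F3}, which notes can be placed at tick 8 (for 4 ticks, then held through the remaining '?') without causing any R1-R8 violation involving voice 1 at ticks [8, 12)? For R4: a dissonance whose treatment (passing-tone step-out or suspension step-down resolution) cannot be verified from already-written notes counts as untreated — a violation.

{A2, D3}

F2: violates R1,R7
G2: violates R4,R7
A2: legal
B2: violates R4,R7
C3: violates R2
D3: legal
E3: violates R4
F3: violates R1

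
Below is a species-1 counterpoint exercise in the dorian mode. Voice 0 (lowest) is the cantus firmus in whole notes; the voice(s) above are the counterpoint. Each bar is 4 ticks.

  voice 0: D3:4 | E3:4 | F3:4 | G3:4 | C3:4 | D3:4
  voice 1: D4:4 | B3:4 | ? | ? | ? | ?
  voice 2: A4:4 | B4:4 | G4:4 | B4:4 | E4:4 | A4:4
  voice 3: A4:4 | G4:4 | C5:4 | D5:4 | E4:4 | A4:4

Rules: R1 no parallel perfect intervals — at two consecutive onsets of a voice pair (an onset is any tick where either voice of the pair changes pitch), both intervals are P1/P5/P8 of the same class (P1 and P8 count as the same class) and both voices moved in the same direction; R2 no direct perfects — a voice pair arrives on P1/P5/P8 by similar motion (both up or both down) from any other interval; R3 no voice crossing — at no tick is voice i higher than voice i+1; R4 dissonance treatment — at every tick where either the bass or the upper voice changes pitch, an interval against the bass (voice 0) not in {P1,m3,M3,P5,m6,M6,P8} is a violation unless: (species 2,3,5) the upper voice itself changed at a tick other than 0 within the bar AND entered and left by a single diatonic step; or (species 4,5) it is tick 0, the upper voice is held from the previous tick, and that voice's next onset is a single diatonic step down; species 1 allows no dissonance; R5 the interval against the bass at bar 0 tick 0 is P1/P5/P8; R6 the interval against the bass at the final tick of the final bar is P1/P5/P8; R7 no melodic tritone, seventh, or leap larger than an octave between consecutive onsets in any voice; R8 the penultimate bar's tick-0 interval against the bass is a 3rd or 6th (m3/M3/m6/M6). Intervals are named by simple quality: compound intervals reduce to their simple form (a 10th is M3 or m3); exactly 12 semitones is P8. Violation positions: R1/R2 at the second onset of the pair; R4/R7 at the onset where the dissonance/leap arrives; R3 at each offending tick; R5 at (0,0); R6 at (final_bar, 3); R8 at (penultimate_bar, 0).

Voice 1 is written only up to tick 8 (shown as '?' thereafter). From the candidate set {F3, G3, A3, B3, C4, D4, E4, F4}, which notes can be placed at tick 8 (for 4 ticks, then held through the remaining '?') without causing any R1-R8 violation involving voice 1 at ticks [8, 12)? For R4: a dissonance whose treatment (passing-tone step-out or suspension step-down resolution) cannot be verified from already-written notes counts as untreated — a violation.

{A3, D4}

F3: violates R7
G3: violates R1,R4
A3: legal
B3: violates R4
C4: violates R1,R2
D4: legal
E4: violates R4
F4: violates R2,R7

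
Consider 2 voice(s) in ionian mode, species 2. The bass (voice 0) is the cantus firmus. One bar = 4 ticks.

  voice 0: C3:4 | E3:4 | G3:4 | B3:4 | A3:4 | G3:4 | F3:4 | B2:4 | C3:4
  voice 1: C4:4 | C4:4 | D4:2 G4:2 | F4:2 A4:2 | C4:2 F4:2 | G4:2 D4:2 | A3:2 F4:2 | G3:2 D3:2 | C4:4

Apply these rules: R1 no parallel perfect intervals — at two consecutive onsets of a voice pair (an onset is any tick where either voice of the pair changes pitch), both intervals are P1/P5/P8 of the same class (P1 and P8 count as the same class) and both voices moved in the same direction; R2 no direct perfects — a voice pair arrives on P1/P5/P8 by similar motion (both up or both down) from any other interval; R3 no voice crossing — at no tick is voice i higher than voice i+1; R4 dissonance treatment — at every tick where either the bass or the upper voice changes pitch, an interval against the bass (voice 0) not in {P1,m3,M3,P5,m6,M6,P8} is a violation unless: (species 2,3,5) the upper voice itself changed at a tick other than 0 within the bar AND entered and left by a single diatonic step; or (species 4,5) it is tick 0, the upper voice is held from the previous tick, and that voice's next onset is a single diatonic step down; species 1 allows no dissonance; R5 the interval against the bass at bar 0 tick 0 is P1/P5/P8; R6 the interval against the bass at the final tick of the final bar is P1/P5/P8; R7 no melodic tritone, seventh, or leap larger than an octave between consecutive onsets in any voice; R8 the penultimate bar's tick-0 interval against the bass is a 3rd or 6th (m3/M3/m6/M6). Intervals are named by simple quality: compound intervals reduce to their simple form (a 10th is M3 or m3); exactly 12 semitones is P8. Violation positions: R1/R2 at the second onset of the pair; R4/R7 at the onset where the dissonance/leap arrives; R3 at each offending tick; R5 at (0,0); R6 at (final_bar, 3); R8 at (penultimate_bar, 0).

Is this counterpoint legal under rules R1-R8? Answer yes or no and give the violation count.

No (7 violations)

bar 0: v0=C3 v1=C4 (P8)
bar 1: v0=E3 v1=C4 (m6)
bar 2: v0=G3 v1=D4 (P5)
bar 3: v0=B3 v1=F4 (TT)
bar 4: v0=A3 v1=C4 (m3)
bar 5: v0=G3 v1=G4 (P8)
bar 6: v0=F3 v1=A3 (M3)
bar 7: v0=B2 v1=G3 (m6)
bar 8: v0=C3 v1=C4 (P8)
  R2 @ bar2.0: E3/C4 m6 -> G3/D4 P5 similar
  R4 @ bar3.0: B3/F4 TT untreated
  R4 @ bar3.2: B3/A4 m7 untreated
  R7 @ bar7.0: F3->B2 leap 6st
  R7 @ bar7.0: F4->G3 leap 10st
  R2 @ bar8.0: B2/D3 m3 -> C3/C4 P8 similar
  R7 @ bar8.0: D3->C4 leap 10st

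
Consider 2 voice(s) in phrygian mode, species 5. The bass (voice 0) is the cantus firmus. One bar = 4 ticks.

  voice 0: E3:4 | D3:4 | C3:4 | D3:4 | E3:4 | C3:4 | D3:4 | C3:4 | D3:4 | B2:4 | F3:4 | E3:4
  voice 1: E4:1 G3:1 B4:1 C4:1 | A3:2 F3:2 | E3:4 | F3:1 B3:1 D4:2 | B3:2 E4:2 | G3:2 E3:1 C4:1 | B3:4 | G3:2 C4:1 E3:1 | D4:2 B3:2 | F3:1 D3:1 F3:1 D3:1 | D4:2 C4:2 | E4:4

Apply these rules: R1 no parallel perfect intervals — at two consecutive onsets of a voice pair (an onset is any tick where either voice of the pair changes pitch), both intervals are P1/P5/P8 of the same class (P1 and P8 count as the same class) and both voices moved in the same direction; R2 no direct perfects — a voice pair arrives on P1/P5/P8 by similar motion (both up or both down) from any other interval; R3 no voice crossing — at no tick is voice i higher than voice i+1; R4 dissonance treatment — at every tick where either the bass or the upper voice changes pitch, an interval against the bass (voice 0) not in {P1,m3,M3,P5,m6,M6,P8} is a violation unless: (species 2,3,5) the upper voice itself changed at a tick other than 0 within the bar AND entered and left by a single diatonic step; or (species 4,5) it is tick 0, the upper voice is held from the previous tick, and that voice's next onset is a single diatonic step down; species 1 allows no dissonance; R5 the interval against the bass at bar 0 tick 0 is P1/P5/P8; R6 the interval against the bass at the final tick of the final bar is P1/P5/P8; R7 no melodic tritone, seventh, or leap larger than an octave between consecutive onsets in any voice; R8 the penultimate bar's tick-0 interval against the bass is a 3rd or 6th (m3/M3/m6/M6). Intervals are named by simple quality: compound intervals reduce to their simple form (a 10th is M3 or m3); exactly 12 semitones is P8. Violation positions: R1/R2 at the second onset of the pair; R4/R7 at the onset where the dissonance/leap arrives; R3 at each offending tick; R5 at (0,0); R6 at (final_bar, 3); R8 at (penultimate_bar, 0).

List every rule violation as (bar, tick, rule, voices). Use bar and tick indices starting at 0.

(0, 2, R7, (1,))
(0, 3, R7, (1,))
(1, 0, R2, (0, 1))
(3, 1, R7, (1,))
(5, 0, R2, (0, 1))
(7, 0, R2, (0, 1))
(8, 0, R2, (0, 1))
(8, 0, R7, (1,))
(9, 0, R4, (0, 1))
(9, 0, R7, (1,))
(9, 2, R4, (0, 1))
(10, 0, R7, (0,))

bar 0: v0=E3 v1=E4 downbeat P8
bar 1: v0=D3 v1=A3 downbeat P5
bar 2: v0=C3 v1=E3 downbeat M3
bar 3: v0=D3 v1=F3 downbeat m3
bar 4: v0=E3 v1=B3 downbeat P5
bar 5: v0=C3 v1=G3 downbeat P5
bar 6: v0=D3 v1=B3 downbeat M6
bar 7: v0=C3 v1=G3 downbeat P5
bar 8: v0=D3 v1=D4 downbeat P8
bar 9: v0=B2 v1=F3 downbeat TT
bar 10: v0=F3 v1=D4 downbeat M6
bar 11: v0=E3 v1=E4 downbeat P8
  -> R7 @ bar 0 tick 2 v(1,): G3->B4 leap 16st
  -> R7 @ bar 0 tick 3 v(1,): B4->C4 leap 11st
  -> R2 @ bar 1 tick 0 v(0, 1): E3/C4 m6 -> D3/A3 P5 similar
  -> R7 @ bar 3 tick 1 v(1,): F3->B3 leap 6st
  -> R2 @ bar 5 tick 0 v(0, 1): E3/E4 P8 -> C3/G3 P5 similar
  -> R2 @ bar 7 tick 0 v(0, 1): D3/B3 M6 -> C3/G3 P5 similar
  -> R2 @ bar 8 tick 0 v(0, 1): C3/E3 M3 -> D3/D4 P8 similar
  -> R7 @ bar 8 tick 0 v(1,): E3->D4 leap 10st
  -> R4 @ bar 9 tick 0 v(0, 1): B2/F3 TT untreated
  -> R7 @ bar 9 tick 0 v(1,): B3->F3 leap 6st
  -> R4 @ bar 9 tick 2 v(0, 1): B2/F3 TT untreated
  -> R7 @ bar 10 tick 0 v(0,): B2->F3 leap 6st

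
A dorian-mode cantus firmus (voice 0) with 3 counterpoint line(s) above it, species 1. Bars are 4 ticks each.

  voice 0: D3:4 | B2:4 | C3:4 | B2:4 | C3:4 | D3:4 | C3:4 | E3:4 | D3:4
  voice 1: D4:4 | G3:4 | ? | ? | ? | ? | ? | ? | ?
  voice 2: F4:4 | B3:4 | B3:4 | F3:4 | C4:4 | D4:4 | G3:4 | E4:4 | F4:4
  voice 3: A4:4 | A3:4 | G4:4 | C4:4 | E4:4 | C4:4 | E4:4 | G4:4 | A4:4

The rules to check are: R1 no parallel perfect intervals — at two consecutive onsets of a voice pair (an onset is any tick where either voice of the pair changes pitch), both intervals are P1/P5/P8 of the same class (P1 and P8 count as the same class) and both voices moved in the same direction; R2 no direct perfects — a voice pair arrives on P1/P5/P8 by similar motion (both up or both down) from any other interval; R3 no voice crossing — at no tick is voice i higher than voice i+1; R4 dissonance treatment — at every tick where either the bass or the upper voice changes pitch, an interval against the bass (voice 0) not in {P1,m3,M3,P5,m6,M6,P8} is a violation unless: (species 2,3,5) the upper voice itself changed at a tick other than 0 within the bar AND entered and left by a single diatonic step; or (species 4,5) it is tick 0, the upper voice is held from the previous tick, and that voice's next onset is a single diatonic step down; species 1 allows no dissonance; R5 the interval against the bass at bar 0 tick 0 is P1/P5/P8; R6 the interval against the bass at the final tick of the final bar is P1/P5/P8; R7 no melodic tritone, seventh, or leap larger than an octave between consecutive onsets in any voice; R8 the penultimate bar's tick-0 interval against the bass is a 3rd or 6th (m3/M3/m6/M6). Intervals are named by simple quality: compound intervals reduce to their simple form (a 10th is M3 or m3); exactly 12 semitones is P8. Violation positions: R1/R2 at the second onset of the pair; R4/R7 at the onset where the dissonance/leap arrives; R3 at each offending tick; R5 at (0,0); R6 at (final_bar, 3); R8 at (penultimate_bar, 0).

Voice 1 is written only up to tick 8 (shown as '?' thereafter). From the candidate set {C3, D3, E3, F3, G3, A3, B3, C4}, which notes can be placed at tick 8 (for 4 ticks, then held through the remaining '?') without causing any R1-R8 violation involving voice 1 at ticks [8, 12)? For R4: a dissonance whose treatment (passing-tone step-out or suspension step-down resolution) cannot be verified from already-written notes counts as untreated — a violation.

{A3, C3, E3, G3}

C3: legal
D3: violates R4
E3: legal
F3: violates R4
G3: legal
A3: legal
B3: violates R4
C4: violates R2,R3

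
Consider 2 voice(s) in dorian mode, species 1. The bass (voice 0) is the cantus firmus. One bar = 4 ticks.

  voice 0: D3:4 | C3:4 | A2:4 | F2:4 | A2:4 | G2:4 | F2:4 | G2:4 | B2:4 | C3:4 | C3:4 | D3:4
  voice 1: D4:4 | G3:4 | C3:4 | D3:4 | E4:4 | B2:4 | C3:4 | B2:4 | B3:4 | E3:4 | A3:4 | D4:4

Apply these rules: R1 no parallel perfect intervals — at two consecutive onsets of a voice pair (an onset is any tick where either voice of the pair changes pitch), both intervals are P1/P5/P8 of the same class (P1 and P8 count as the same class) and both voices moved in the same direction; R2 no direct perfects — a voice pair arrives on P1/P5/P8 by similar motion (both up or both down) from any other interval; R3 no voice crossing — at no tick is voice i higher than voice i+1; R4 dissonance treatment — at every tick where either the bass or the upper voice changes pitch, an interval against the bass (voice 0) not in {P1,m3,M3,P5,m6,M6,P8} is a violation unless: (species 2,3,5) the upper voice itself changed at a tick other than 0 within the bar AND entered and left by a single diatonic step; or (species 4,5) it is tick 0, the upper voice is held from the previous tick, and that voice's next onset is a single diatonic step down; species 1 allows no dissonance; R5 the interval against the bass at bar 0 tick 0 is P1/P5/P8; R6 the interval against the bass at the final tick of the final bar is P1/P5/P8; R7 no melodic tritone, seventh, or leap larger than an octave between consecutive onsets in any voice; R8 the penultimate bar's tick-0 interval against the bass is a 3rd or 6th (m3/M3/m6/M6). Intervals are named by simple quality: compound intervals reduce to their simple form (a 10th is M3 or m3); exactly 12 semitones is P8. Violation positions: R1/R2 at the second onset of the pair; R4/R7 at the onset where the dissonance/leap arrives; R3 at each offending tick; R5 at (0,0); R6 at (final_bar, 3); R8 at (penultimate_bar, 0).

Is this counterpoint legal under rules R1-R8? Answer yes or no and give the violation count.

bar 0: v0=D3 v1=D4 (P8)
bar 1: v0=C3 v1=G3 (P5)
bar 2: v0=A2 v1=C3 (m3)
bar 3: v0=F2 v1=D3 (M6)
bar 4: v0=A2 v1=E4 (P5)
bar 5: v0=G2 v1=B2 (M3)
bar 6: v0=F2 v1=C3 (P5)
bar 7: v0=G2 v1=B2 (M3)
bar 8: v0=B2 v1=B3 (P8)
bar 9: v0=C3 v1=E3 (M3)
bar 10: v0=C3 v1=A3 (M6)
bar 11: v0=D3 v1=D4 (P8)
  R2 @ bar1.0: D3/D4 P8 -> C3/G3 P5 similar
  R2 @ bar4.0: F2/D3 M6 -> A2/E4 P5 similar
  R7 @ bar4.0: D3->E4 leap 14st
  R7 @ bar5.0: E4->B2 leap 17st
  R2 @ bar8.0: G2/B2 M3 -> B2/B3 P8 similar
  R2 @ bar11.0: C3/A3 M6 -> D3/D4 P8 similar

No (6 violations)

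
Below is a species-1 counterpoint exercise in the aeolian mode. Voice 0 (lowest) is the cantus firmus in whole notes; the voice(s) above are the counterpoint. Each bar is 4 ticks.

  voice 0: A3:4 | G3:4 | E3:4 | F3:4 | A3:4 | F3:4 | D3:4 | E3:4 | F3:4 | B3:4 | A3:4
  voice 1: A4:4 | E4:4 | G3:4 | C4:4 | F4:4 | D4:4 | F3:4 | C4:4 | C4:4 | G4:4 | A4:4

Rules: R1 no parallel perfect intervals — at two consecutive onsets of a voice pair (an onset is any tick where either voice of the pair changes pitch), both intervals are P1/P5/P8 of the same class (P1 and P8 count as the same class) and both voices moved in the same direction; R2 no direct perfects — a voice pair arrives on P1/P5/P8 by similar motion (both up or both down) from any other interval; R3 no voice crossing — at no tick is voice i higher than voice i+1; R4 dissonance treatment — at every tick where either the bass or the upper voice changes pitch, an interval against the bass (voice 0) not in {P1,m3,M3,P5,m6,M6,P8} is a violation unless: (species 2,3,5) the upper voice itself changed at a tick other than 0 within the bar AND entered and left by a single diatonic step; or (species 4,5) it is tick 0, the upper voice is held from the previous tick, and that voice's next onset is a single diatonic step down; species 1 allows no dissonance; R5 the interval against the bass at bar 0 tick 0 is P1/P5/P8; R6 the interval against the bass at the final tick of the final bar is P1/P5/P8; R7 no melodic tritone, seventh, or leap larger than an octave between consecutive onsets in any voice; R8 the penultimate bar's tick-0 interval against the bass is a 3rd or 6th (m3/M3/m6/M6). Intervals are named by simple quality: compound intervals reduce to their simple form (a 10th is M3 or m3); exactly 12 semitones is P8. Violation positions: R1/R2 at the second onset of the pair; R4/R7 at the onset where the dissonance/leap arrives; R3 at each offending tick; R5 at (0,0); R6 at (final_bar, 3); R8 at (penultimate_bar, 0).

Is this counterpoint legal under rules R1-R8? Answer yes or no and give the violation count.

No (2 violations)

bar 0: v0=A3 v1=A4 (P8)
bar 1: v0=G3 v1=E4 (M6)
bar 2: v0=E3 v1=G3 (m3)
bar 3: v0=F3 v1=C4 (P5)
bar 4: v0=A3 v1=F4 (m6)
bar 5: v0=F3 v1=D4 (M6)
bar 6: v0=D3 v1=F3 (m3)
bar 7: v0=E3 v1=C4 (m6)
bar 8: v0=F3 v1=C4 (P5)
bar 9: v0=B3 v1=G4 (m6)
bar 10: v0=A3 v1=A4 (P8)
  R2 @ bar3.0: E3/G3 m3 -> F3/C4 P5 similar
  R7 @ bar9.0: F3->B3 leap 6st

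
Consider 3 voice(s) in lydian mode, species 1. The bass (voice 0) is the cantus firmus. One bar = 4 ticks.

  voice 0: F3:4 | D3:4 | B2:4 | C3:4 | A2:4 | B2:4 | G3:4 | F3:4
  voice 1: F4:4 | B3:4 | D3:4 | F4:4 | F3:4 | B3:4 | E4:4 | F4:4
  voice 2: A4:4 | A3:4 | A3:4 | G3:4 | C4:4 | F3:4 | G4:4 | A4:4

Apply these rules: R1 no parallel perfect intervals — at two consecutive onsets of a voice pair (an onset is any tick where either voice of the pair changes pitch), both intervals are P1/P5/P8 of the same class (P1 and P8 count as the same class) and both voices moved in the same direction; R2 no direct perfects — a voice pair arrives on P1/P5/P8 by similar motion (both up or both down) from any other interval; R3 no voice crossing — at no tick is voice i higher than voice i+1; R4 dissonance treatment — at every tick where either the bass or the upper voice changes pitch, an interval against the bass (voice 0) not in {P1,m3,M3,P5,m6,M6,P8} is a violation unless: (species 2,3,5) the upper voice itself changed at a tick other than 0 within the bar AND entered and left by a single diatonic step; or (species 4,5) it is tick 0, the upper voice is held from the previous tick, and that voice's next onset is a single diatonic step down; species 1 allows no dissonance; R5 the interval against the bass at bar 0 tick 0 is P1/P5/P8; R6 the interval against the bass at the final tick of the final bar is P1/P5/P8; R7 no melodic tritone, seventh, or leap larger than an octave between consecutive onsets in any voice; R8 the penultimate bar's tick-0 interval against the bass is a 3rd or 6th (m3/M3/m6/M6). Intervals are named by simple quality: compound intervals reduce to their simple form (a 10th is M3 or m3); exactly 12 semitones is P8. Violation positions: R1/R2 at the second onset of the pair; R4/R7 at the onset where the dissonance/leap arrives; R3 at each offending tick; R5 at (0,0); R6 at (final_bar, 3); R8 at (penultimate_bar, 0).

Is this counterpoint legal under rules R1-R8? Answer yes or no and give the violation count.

No (25 violations)

bar 0: v0=F3 v1=F4 v2=A4 (M3)
bar 1: v0=D3 v1=B3 v2=A3 (P5)
bar 2: v0=B2 v1=D3 v2=A3 (m7)
bar 3: v0=C3 v1=F4 v2=G3 (P5)
bar 4: v0=A2 v1=F3 v2=C4 (m3)
bar 5: v0=B2 v1=B3 v2=F3 (TT)
bar 6: v0=G3 v1=E4 v2=G4 (P8)
bar 7: v0=F3 v1=F4 v2=A4 (M3)
  R5 @ bar0.0: opens on M3
  R2 @ bar1.0: F3/A4 M3 -> D3/A3 P5 similar
  R3 @ bar1.0: B3 above A3
  R7 @ bar1.0: F4->B3 leap 6st
  R3 @ bar1.1: B3 above A3
  R3 @ bar1.2: B3 above A3
  R3 @ bar1.3: B3 above A3
  R4 @ bar2.0: B2/A3 m7 untreated
  R3 @ bar3.0: F4 above G3
  R4 @ bar3.0: C3/F4 P4 untreated
  R7 @ bar3.0: D3->F4 leap 15st
  R3 @ bar3.1: F4 above G3
  R3 @ bar3.2: F4 above G3
  R3 @ bar3.3: F4 above G3
  R2 @ bar5.0: A2/F3 m6 -> B2/B3 P8 similar
  R3 @ bar5.0: B3 above F3
  R4 @ bar5.0: B2/F3 TT untreated
  R7 @ bar5.0: F3->B3 leap 6st
  R3 @ bar5.1: B3 above F3
  R3 @ bar5.2: B3 above F3
  R3 @ bar5.3: B3 above F3
  R2 @ bar6.0: B2/F3 TT -> G3/G4 P8 similar
  R7 @ bar6.0: F3->G4 leap 14st
  R8 @ bar6.0: penult P8 not 3rd/6th
  R6 @ bar7.3: closes on M3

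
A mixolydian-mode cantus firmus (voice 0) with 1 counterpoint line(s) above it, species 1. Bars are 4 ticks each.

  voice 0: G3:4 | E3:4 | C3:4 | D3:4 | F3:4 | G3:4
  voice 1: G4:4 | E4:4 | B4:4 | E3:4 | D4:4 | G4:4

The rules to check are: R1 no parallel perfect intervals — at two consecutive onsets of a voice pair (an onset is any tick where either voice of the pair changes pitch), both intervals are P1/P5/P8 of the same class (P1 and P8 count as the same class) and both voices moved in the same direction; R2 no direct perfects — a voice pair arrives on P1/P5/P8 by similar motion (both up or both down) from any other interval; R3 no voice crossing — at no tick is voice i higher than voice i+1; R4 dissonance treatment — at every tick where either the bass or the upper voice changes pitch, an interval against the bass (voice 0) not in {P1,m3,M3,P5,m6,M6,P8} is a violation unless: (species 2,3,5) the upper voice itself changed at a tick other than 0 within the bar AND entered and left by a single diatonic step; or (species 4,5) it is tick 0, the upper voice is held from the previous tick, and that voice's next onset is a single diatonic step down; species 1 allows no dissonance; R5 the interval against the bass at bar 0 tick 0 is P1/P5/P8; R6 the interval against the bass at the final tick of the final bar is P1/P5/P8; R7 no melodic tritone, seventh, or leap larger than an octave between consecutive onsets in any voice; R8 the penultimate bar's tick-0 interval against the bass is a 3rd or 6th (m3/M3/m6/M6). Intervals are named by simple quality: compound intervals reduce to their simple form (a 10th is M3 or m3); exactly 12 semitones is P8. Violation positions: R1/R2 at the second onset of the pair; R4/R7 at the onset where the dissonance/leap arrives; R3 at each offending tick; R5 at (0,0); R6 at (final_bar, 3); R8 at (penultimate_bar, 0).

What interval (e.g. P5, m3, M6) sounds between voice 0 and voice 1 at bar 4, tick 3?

M6

voice 0=F3 voice 1=D4 -> M6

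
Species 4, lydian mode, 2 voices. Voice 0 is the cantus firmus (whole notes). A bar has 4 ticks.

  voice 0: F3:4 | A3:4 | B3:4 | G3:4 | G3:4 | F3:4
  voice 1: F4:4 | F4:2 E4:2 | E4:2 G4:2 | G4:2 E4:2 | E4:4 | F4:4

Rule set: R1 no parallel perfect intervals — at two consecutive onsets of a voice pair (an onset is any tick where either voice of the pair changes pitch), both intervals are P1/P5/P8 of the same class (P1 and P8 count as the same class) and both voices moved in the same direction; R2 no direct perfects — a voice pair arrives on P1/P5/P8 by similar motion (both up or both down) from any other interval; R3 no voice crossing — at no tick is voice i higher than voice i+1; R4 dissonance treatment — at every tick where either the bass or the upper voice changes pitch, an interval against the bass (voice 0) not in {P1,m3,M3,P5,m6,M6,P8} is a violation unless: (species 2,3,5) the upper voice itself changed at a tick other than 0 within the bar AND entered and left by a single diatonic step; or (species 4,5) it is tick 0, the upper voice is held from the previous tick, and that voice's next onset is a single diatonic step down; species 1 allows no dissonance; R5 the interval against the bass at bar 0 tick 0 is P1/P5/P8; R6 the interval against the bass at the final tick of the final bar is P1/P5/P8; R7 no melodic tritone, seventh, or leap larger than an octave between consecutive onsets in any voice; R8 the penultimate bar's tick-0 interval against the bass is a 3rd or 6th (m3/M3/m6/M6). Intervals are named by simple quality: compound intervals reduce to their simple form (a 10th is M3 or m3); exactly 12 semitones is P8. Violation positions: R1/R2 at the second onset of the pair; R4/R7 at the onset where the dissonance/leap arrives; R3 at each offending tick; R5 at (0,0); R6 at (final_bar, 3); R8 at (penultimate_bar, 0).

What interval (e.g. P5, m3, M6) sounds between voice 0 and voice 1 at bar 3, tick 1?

voice 0=G3 voice 1=G4 -> P8

P8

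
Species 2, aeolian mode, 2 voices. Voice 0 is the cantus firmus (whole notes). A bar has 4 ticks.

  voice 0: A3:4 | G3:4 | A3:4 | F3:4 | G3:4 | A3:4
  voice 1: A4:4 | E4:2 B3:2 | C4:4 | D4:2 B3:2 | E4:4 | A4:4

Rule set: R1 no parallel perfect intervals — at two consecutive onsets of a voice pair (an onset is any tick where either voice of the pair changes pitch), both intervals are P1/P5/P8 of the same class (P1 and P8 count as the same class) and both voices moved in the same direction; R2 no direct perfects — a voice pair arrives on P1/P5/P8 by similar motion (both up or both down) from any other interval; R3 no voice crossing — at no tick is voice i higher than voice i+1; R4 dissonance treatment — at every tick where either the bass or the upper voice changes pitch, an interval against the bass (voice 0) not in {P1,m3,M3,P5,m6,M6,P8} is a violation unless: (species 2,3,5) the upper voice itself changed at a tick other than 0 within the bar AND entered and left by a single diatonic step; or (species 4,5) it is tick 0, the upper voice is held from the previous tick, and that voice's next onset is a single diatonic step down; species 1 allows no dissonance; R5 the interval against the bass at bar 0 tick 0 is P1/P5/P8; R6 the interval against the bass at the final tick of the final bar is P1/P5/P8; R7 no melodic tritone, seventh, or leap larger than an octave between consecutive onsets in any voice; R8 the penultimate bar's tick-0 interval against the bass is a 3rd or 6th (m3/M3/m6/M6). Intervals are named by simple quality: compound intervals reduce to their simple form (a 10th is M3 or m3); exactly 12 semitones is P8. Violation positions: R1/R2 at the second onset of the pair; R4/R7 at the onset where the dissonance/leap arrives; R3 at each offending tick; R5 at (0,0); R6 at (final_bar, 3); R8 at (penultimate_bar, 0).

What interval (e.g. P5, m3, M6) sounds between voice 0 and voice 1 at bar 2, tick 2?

voice 0=A3 voice 1=C4 -> m3

m3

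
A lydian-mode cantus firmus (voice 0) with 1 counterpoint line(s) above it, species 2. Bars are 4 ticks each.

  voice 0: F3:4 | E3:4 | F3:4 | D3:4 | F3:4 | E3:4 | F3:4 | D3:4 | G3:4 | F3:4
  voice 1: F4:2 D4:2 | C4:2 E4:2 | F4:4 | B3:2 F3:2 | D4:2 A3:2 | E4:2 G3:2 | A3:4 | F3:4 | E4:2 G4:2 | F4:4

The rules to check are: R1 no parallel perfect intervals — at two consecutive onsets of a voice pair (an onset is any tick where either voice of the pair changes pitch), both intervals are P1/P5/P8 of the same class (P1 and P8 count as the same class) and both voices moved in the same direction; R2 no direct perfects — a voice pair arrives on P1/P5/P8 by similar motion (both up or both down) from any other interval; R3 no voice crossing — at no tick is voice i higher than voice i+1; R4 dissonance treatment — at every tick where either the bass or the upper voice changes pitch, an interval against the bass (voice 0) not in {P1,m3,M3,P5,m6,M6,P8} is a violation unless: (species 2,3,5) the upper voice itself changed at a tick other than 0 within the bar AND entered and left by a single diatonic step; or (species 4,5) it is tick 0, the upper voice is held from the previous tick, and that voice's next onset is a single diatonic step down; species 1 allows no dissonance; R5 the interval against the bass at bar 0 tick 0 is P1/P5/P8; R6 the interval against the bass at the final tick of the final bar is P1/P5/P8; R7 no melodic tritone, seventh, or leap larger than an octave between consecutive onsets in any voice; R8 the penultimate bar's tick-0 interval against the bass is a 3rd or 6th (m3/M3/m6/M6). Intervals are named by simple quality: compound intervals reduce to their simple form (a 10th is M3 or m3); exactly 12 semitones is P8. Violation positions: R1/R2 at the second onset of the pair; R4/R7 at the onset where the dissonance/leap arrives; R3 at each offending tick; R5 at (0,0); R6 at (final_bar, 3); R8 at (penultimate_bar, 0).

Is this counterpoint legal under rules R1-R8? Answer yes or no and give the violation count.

No (5 violations)

bar 0: v0=F3 v1=F4 (P8)
bar 1: v0=E3 v1=C4 (m6)
bar 2: v0=F3 v1=F4 (P8)
bar 3: v0=D3 v1=B3 (M6)
bar 4: v0=F3 v1=D4 (M6)
bar 5: v0=E3 v1=E4 (P8)
bar 6: v0=F3 v1=A3 (M3)
bar 7: v0=D3 v1=F3 (m3)
bar 8: v0=G3 v1=E4 (M6)
bar 9: v0=F3 v1=F4 (P8)
  R1 @ bar2.0: E3/E4 P8 -> F3/F4 P8 similar
  R7 @ bar3.0: F4->B3 leap 6st
  R7 @ bar3.2: B3->F3 leap 6st
  R7 @ bar8.0: F3->E4 leap 11st
  R1 @ bar9.0: G3/G4 P8 -> F3/F4 P8 similar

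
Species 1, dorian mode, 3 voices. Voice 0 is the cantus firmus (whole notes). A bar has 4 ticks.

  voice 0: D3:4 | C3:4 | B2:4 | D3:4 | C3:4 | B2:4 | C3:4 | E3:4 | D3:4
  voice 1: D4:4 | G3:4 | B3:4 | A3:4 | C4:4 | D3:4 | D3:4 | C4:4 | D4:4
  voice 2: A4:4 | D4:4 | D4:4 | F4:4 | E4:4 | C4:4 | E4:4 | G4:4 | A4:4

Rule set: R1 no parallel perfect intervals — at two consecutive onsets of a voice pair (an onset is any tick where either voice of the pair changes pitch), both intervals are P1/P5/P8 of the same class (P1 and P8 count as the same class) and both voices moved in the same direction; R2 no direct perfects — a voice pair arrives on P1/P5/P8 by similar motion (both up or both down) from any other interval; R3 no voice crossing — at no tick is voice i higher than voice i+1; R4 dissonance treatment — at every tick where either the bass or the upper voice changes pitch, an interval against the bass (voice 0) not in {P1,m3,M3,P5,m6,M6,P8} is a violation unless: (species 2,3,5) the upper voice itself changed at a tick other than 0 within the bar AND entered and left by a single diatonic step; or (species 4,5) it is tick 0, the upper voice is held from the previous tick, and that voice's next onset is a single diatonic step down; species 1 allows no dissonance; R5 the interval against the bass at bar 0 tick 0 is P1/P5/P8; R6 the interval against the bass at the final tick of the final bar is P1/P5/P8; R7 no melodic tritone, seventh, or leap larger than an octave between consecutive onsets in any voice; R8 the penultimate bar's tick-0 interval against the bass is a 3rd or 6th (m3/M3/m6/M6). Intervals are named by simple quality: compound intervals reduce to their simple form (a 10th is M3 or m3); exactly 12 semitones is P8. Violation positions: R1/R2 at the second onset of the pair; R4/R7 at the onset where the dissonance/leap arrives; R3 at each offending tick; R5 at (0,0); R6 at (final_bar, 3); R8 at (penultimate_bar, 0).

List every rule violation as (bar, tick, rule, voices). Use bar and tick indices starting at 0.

bar 0: v0=D3 v1=D4 v2=A4 downbeat P5
bar 1: v0=C3 v1=G3 v2=D4 downbeat M2
bar 2: v0=B2 v1=B3 v2=D4 downbeat m3
bar 3: v0=D3 v1=A3 v2=F4 downbeat m3
bar 4: v0=C3 v1=C4 v2=E4 downbeat M3
bar 5: v0=B2 v1=D3 v2=C4 downbeat m2
bar 6: v0=C3 v1=D3 v2=E4 downbeat M3
bar 7: v0=E3 v1=C4 v2=G4 downbeat m3
bar 8: v0=D3 v1=D4 v2=A4 downbeat P5
  -> R1 @ bar 1 tick 0 v(1, 2): D4/A4 P5 -> G3/D4 P5 similar
  -> R2 @ bar 1 tick 0 v(0, 1): D3/D4 P8 -> C3/G3 P5 similar
  -> R4 @ bar 1 tick 0 v(0, 2): C3/D4 M2 untreated
  -> R4 @ bar 5 tick 0 v(0, 2): B2/C4 m2 untreated
  -> R7 @ bar 5 tick 0 v(1,): C4->D3 leap 10st
  -> R4 @ bar 6 tick 0 v(0, 1): C3/D3 M2 untreated
  -> R2 @ bar 7 tick 0 v(1, 2): D3/E4 M2 -> C4/G4 P5 similar
  -> R7 @ bar 7 tick 0 v(1,): D3->C4 leap 10st
  -> R1 @ bar 8 tick 0 v(1, 2): C4/G4 P5 -> D4/A4 P5 similar

(1, 0, R1, (1, 2))
(1, 0, R2, (0, 1))
(1, 0, R4, (0, 2))
(5, 0, R4, (0, 2))
(5, 0, R7, (1,))
(6, 0, R4, (0, 1))
(7, 0, R2, (1, 2))
(7, 0, R7, (1,))
(8, 0, R1, (1, 2))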